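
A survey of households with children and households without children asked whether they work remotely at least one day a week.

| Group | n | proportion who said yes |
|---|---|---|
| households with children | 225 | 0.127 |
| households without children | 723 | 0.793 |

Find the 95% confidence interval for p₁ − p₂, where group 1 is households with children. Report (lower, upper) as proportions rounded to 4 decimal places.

The two standard errors are √(0.1270×0.8730/225) = 0.02220 and √(0.7930×0.2070/723) = 0.01507.
Because the samples are independent, SE_diff = √(0.02220² + 0.01507²) = 0.02683.
Using z* = 1.960 for 95%, ME = 1.960 × 0.02683 = 0.05259.
p̂₁ − p̂₂ = -0.6660; interval -0.6660 ± 0.05259 gives (-0.7186, -0.6134).

(-0.7186, -0.6134)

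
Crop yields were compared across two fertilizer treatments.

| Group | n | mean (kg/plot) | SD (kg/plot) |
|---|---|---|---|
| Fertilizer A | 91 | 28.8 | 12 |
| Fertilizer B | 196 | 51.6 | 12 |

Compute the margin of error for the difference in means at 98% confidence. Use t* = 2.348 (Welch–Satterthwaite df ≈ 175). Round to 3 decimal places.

SE₁ = s₁/√n₁ = 12/√91 = 1.2579; SE₂ = 12/√196 = 0.8571.
Independent samples, unequal variances: SE_diff = √(SE₁² + SE₂²) = √(1.58231241 + 0.73462041) = 1.5221.
t* = 2.348, so margin of error = 2.348 × 1.5221 = 3.5739.

3.574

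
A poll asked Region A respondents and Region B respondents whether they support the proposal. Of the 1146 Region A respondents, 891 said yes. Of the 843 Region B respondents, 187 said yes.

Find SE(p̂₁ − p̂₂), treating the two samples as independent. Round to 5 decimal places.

Sample proportions: 891/1146 = 0.7775, 187/843 = 0.2218.
Each SE is √(p̂(1−p̂)/n): √(0.7775·0.2225/1146) = 0.01229 and √(0.2218·0.7782/843) = 0.01431.
SE(p̂₁ − p̂₂) = √(SE₁² + SE₂²) = √(0.0001510441 + 0.0002047761) = 0.01886, since the two samples are independent.

0.01886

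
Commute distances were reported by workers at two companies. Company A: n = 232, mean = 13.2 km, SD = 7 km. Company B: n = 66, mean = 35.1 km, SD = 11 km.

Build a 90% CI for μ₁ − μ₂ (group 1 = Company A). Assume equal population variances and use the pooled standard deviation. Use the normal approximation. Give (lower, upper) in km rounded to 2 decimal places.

(-23.75, -20.05)

Pooled variance s_p² = [231·7² + 65·11²] / (232+66−2) = 64.8108, so s_p = 8.0505.
SE_diff = s_p·√(1/n₁ + 1/n₂) = 8.0505·√(1/232 + 1/66) = 1.1231.
z* = 1.645; margin = 1.645 × 1.1231 = 1.8475.
Difference = 13.2 − 35.1 = -21.9000.
-21.9000 ± 1.8475 → (-23.75, -20.05).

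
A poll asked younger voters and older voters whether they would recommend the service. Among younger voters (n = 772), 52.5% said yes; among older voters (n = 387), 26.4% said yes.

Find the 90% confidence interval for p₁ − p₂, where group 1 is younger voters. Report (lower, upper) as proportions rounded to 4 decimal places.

(0.2137, 0.3083)

The two standard errors are √(0.5250×0.4750/772) = 0.01797 and √(0.2640×0.7360/387) = 0.02241.
Because the samples are independent, SE_diff = √(0.01797² + 0.02241²) = 0.02873.
Using z* = 1.645 for 90%, ME = 1.645 × 0.02873 = 0.04726.
p̂₁ − p̂₂ = 0.2610; interval 0.2610 ± 0.04726 gives (0.2137, 0.3083).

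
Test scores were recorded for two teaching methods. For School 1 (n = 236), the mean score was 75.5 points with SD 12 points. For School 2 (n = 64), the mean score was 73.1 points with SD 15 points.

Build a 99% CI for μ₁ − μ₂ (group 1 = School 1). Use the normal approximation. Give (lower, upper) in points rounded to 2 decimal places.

(-2.83, 7.63)

Standard errors of each mean: 12/√236 = 0.7811 and 15/√64 = 1.8750.
SE(x̄₁ − x̄₂) = √(0.7811² + 1.8750²) = 2.0312 for independent samples with unequal variances.
With z* = 2.576, the margin is 2.576 × 2.0312 = 5.2324.
x̄₁ − x̄₂ = 75.5 − 73.1 = 2.4000; the interval is 2.4000 ± 5.2324 = (-2.83, 7.63).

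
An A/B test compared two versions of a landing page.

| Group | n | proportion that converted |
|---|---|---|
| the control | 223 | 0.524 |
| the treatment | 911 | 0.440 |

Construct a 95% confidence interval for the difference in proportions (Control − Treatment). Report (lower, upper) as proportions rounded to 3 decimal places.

Each SE is √(p̂(1−p̂)/n): √(0.5240·0.4760/223) = 0.03344 and √(0.4400·0.5600/911) = 0.01645.
SE(p̂₁ − p̂₂) = √(SE₁² + SE₂²) = √(0.0011182336 + 0.0002706025) = 0.03727, since the two samples are independent.
At 95% confidence z* = 1.960; margin = 1.960 × 0.03727 = 0.07305.
The difference is 0.5240 − 0.4400 = 0.0840, so the interval is 0.0840 ± 0.07305 = (0.011, 0.157).

(0.011, 0.157)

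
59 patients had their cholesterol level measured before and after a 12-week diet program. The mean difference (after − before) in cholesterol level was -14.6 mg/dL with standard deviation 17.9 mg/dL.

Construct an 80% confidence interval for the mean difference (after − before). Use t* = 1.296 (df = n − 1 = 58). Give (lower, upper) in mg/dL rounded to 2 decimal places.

This is a matched-pairs design, so SE = s_d/√n = 17.9/√59 = 2.3304.
Margin = 1.296 × 2.3304 = 3.0202; the interval is -14.6 ± 3.0202 = (-17.62, -11.58).

(-17.62, -11.58)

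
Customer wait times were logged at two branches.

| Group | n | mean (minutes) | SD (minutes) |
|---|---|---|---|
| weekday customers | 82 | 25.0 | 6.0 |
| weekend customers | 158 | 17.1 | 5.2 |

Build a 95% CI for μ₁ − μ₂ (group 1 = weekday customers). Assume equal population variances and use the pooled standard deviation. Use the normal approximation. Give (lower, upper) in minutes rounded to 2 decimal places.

s_p = √[((n₁−1)s₁² + (n₂−1)s₂²)/(n₁+n₂−2)] = √[(81·6.0² + 157·5.2²)/238] = 5.4854.
SE = 5.4854·√(1/82 + 1/158) = 0.7466.
With z* = 1.960, margin = 1.960 × 0.7466 = 1.4633.
x̄₁ − x̄₂ = 25.0 − 17.1 = 7.9000; interval 7.9000 ± 1.4633 = (6.44, 9.36).

(6.44, 9.36)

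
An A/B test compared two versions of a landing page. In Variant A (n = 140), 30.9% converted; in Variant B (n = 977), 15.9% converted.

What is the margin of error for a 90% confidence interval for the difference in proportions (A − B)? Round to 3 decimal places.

Each SE is √(p̂(1−p̂)/n): √(0.3090·0.6910/140) = 0.03905 and √(0.1590·0.8410/977) = 0.01170.
SE(p̂₁ − p̂₂) = √(SE₁² + SE₂²) = √(0.0015249025 + 0.00013689) = 0.04077, since the two samples are independent.
At 90% confidence z* = 1.645; margin = 1.645 × 0.04077 = 0.06707.

0.067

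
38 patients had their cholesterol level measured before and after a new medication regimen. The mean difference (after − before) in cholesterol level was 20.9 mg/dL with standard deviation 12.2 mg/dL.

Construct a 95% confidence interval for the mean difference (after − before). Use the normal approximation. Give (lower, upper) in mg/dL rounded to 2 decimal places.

Paired design: SE = s_d/√n = 12.2/√38 = 1.9791.
z* = 1.960; margin of error = 1.960 × 1.9791 = 3.8790.
20.9 ± 3.8790 → (17.02, 24.78).

(17.02, 24.78)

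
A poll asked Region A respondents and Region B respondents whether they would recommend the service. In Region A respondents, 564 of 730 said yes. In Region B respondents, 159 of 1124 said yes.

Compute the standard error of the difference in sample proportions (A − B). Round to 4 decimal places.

Sample proportions: 564/730 = 0.7726, 159/1124 = 0.1415.
Each SE is √(p̂(1−p̂)/n): √(0.7726·0.2274/730) = 0.01551 and √(0.1415·0.8585/1124) = 0.01040.
SE(p̂₁ − p̂₂) = √(SE₁² + SE₂²) = √(0.0002405601 + 0.00010816) = 0.01867, since the two samples are independent.

0.0187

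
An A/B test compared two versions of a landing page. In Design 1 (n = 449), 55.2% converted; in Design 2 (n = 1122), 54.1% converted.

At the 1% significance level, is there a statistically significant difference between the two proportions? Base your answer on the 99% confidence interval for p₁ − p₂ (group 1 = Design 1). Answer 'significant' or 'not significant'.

not significant

The two standard errors are √(0.5520×0.4480/449) = 0.02347 and √(0.5410×0.4590/1122) = 0.01488.
Because the samples are independent, SE_diff = √(0.02347² + 0.01488²) = 0.02779.
Using z* = 2.576 for 99%, ME = 2.576 × 0.02779 = 0.07159.
p̂₁ − p̂₂ = 0.0110; interval 0.0110 ± 0.07159 gives (-0.06059, 0.08259).
The interval (-0.06059, 0.08259) contains 0, so the difference is not significant.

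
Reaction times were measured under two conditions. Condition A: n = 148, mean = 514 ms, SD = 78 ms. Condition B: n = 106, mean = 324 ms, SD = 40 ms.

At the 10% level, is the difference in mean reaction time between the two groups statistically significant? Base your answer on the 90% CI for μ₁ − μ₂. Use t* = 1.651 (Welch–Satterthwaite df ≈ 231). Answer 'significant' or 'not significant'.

Standard errors of each mean: 78/√148 = 6.4116 and 40/√106 = 3.8851.
SE(x̄₁ − x̄₂) = √(6.4116² + 3.8851²) = 7.4968 for independent samples with unequal variances.
With t* = 1.651, the margin is 1.651 × 7.4968 = 12.3772.
x̄₁ − x̄₂ = 514 − 324 = 190.0000; the interval is 190.0000 ± 12.3772 = (177.6228, 202.3772).
The interval (177.6228, 202.3772) does not contain 0, so the difference is significant.

significant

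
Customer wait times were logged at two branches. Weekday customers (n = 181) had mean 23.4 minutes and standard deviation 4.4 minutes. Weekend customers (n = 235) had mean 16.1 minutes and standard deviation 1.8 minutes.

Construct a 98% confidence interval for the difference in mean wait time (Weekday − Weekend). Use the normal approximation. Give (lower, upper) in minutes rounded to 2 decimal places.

(6.49, 8.11)

Per-group SEs: s₁/√n₁ = 4.4/√181 = 0.3270, s₂/√n₂ = 1.8/√235 = 0.1174.
Unpooled SE of the difference: √(0.106929 + 0.01378276) = 0.3474.
Margin of error = z* · SE = 2.326 × 0.3474 = 0.8081.
x̄₁ − x̄₂ = 23.4 − 16.1 = 7.3000.
CI: 7.3000 ± 0.8081 = (6.49, 8.11).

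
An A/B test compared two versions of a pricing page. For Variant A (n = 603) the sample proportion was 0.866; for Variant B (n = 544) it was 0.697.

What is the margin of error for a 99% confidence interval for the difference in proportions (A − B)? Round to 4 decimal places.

0.0621

The two standard errors are √(0.8660×0.1340/603) = 0.01387 and √(0.6970×0.3030/544) = 0.01970.
Because the samples are independent, SE_diff = √(0.01387² + 0.01970²) = 0.02409.
Using z* = 2.576 for 99%, ME = 2.576 × 0.02409 = 0.06206.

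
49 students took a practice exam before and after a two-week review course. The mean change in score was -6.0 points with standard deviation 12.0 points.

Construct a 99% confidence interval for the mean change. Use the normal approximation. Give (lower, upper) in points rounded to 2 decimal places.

(-10.42, -1.58)

This is a matched-pairs design, so SE = s_d/√n = 12.0/√49 = 1.7143.
Margin = 2.576 × 1.7143 = 4.4160; the interval is -6.0 ± 4.4160 = (-10.42, -1.58).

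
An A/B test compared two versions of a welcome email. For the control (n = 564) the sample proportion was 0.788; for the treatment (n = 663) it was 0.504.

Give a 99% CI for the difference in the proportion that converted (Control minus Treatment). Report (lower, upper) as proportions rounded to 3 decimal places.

(0.217, 0.351)

The two standard errors are √(0.7880×0.2120/564) = 0.01721 and √(0.5040×0.4960/663) = 0.01942.
Because the samples are independent, SE_diff = √(0.01721² + 0.01942²) = 0.02595.
Using z* = 2.576 for 99%, ME = 2.576 × 0.02595 = 0.06685.
p̂₁ − p̂₂ = 0.2840; interval 0.2840 ± 0.06685 gives (0.217, 0.351).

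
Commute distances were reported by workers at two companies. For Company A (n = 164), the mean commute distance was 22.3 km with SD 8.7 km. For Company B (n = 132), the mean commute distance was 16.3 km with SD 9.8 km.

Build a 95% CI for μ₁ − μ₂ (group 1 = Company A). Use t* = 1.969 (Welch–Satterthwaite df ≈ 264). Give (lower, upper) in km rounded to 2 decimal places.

(3.85, 8.15)

Standard errors of each mean: 8.7/√164 = 0.6794 and 9.8/√132 = 0.8530.
SE(x̄₁ − x̄₂) = √(0.6794² + 0.8530²) = 1.0905 for independent samples with unequal variances.
With t* = 1.969, the margin is 1.969 × 1.0905 = 2.1472.
x̄₁ − x̄₂ = 22.3 − 16.3 = 6.0000; the interval is 6.0000 ± 2.1472 = (3.85, 8.15).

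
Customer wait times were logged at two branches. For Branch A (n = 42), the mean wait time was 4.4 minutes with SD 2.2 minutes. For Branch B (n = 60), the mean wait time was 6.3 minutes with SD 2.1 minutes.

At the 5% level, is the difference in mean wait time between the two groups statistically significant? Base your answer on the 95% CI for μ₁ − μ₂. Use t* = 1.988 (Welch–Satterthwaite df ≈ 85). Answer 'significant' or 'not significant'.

Per-group SEs: s₁/√n₁ = 2.2/√42 = 0.3395, s₂/√n₂ = 2.1/√60 = 0.2711.
Unpooled SE of the difference: √(0.11526025 + 0.07349521) = 0.4345.
Margin of error = t* · SE = 1.988 × 0.4345 = 0.8638.
x̄₁ − x̄₂ = 4.4 − 6.3 = -1.9000.
CI: -1.9000 ± 0.8638 = (-2.7638, -1.0362).
The interval (-2.7638, -1.0362) does not contain 0, so the difference is significant.

significant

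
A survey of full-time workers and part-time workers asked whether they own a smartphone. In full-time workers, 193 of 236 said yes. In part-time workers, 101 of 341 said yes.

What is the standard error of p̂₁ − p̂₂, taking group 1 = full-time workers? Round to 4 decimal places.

0.0353

p̂₁ = 193/236 = 0.8178 and p̂₂ = 101/341 = 0.2962.
SE₁ = √(p̂₁(1−p̂₁)/n₁) = √(0.8178·0.1822/236) = 0.02513; SE₂ = √(0.2962·0.7038/341) = 0.02473.
Independent samples: SE of the difference = √(SE₁² + SE₂²) = √(0.0006315169 + 0.0006115729) = 0.03526.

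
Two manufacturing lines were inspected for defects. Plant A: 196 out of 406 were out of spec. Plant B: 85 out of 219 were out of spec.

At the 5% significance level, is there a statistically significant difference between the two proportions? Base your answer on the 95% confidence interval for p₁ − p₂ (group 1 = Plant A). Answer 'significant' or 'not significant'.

significant

Sample proportions: 196/406 = 0.4828, 85/219 = 0.3881.
Each SE is √(p̂(1−p̂)/n): √(0.4828·0.5172/406) = 0.02480 and √(0.3881·0.6119/219) = 0.03293.
SE(p̂₁ − p̂₂) = √(SE₁² + SE₂²) = √(0.00061504 + 0.0010843849) = 0.04122, since the two samples are independent.
At 95% confidence z* = 1.960; margin = 1.960 × 0.04122 = 0.08079.
The difference is 0.4828 − 0.3881 = 0.0947, so the interval is 0.0947 ± 0.08079 = (0.01391, 0.17549).
The interval (0.01391, 0.17549) does not contain 0, so the difference is significant.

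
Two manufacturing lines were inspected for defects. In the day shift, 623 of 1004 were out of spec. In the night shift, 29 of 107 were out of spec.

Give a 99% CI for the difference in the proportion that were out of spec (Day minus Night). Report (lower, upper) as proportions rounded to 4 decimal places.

Sample proportions: 623/1004 = 0.6205, 29/107 = 0.2710.
Each SE is √(p̂(1−p̂)/n): √(0.6205·0.3795/1004) = 0.01531 and √(0.2710·0.7290/107) = 0.04297.
SE(p̂₁ − p̂₂) = √(SE₁² + SE₂²) = √(0.0002343961 + 0.0018464209) = 0.04562, since the two samples are independent.
At 99% confidence z* = 2.576; margin = 2.576 × 0.04562 = 0.11752.
The difference is 0.6205 − 0.2710 = 0.3495, so the interval is 0.3495 ± 0.11752 = (0.2320, 0.4670).

(0.2320, 0.4670)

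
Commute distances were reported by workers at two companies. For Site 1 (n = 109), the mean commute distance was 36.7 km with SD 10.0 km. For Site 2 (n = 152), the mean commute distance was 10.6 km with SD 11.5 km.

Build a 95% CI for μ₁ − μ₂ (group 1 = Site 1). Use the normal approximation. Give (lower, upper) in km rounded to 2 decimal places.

(23.48, 28.72)

Per-group SEs: s₁/√n₁ = 10.0/√109 = 0.9578, s₂/√n₂ = 11.5/√152 = 0.9328.
Unpooled SE of the difference: √(0.91738084 + 0.87011584) = 1.3370.
Margin of error = z* · SE = 1.960 × 1.3370 = 2.6205.
x̄₁ − x̄₂ = 36.7 − 10.6 = 26.1000.
CI: 26.1000 ± 2.6205 = (23.48, 28.72).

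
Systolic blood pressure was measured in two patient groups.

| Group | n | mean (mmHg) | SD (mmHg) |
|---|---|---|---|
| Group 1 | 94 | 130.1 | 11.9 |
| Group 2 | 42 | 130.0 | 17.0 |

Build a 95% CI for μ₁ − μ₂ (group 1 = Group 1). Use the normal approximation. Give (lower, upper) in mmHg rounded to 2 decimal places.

(-5.58, 5.78)

Per-group SEs: s₁/√n₁ = 11.9/√94 = 1.2274, s₂/√n₂ = 17.0/√42 = 2.6232.
Unpooled SE of the difference: √(1.50651076 + 6.88117824) = 2.8962.
Margin of error = z* · SE = 1.960 × 2.8962 = 5.6766.
x̄₁ − x̄₂ = 130.1 − 130.0 = 0.1000.
CI: 0.1000 ± 5.6766 = (-5.58, 5.78).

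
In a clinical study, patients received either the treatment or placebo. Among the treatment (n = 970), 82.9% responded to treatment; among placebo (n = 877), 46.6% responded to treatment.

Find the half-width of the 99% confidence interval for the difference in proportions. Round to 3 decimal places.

0.053

The two standard errors are √(0.8290×0.1710/970) = 0.01209 and √(0.4660×0.5340/877) = 0.01684.
Because the samples are independent, SE_diff = √(0.01209² + 0.01684²) = 0.02073.
Using z* = 2.576 for 99%, ME = 2.576 × 0.02073 = 0.05340.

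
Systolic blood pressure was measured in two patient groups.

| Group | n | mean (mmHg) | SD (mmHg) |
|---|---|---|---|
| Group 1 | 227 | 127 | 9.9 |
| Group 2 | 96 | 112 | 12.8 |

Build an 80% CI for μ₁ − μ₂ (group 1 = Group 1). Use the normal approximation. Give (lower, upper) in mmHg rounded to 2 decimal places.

SE₁ = s₁/√n₁ = 9.9/√227 = 0.6571; SE₂ = 12.8/√96 = 1.3064.
Independent samples, unequal variances: SE_diff = √(SE₁² + SE₂²) = √(0.43178041 + 1.70668096) = 1.4623.
z* = 1.282, so margin of error = 1.282 × 1.4623 = 1.8747.
Difference in means = 127 − 112 = 15.0000.
15.0000 ± 1.8747 → (13.13, 16.87).

(13.13, 16.87)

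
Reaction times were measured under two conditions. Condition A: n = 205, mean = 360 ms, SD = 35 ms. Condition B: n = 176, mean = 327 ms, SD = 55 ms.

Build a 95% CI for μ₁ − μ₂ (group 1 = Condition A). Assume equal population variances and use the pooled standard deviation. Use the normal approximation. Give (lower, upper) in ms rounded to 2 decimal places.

Pooled variance s_p² = [204·35² + 175·55²] / (205+176−2) = 2056.1346, so s_p = 45.3446.
SE_diff = s_p·√(1/n₁ + 1/n₂) = 45.3446·√(1/205 + 1/176) = 4.6597.
z* = 1.960; margin = 1.960 × 4.6597 = 9.1330.
Difference = 360 − 327 = 33.0000.
33.0000 ± 9.1330 → (23.87, 42.13).

(23.87, 42.13)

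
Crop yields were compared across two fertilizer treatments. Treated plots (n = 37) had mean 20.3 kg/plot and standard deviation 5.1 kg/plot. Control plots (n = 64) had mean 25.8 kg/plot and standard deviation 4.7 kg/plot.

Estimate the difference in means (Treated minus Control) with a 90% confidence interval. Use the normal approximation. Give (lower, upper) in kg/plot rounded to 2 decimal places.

Per-group SEs: s₁/√n₁ = 5.1/√37 = 0.8384, s₂/√n₂ = 4.7/√64 = 0.5875.
Unpooled SE of the difference: √(0.70291456 + 0.34515625) = 1.0238.
Margin of error = z* · SE = 1.645 × 1.0238 = 1.6842.
x̄₁ − x̄₂ = 20.3 − 25.8 = -5.5000.
CI: -5.5000 ± 1.6842 = (-7.18, -3.82).

(-7.18, -3.82)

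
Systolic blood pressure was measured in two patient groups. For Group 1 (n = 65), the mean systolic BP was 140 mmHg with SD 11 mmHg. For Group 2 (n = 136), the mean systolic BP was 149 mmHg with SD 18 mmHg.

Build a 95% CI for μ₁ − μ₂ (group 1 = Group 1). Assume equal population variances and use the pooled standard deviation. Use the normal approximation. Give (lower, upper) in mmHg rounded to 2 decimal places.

(-13.75, -4.25)

s_p = √[((n₁−1)s₁² + (n₂−1)s₂²)/(n₁+n₂−2)] = √[(64·11² + 135·18²)/199] = 16.0846.
SE = 16.0846·√(1/65 + 1/136) = 2.4254.
With z* = 1.960, margin = 1.960 × 2.4254 = 4.7538.
x̄₁ − x̄₂ = 140 − 149 = -9.0000; interval -9.0000 ± 4.7538 = (-13.75, -4.25).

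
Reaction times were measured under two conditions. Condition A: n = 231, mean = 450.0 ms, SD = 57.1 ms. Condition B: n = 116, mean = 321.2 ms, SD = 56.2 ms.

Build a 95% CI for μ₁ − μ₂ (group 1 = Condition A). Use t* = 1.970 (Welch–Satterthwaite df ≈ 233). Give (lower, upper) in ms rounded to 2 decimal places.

(116.13, 141.47)

SE₁ = s₁/√n₁ = 57.1/√231 = 3.7569; SE₂ = 56.2/√116 = 5.2180.
Independent samples, unequal variances: SE_diff = √(SE₁² + SE₂²) = √(14.11429761 + 27.227524) = 6.4298.
t* = 1.970, so margin of error = 1.970 × 6.4298 = 12.6667.
Difference in means = 450.0 − 321.2 = 128.8000.
128.8000 ± 12.6667 → (116.13, 141.47).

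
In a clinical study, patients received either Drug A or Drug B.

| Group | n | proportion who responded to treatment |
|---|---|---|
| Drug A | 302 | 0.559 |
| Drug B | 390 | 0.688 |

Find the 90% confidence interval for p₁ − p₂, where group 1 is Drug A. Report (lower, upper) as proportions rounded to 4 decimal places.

SE₁ = √(p̂₁(1−p̂₁)/n₁) = √(0.5590·0.4410/302) = 0.02857; SE₂ = √(0.6880·0.3120/390) = 0.02346.
Independent samples: SE of the difference = √(SE₁² + SE₂²) = √(0.0008162449 + 0.0005503716) = 0.03697.
z* for 90% confidence is 1.645, so the margin of error is 1.645 × 0.03697 = 0.06082.
Point estimate p̂₁ − p̂₂ = 0.5590 − 0.6880 = -0.1290.
-0.1290 ± 0.06082 → (-0.1898, -0.0682).

(-0.1898, -0.0682)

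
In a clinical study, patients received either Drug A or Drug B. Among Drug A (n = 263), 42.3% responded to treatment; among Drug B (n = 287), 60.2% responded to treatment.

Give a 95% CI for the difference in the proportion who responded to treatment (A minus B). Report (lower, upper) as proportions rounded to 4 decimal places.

The two standard errors are √(0.4230×0.5770/263) = 0.03046 and √(0.6020×0.3980/287) = 0.02889.
Because the samples are independent, SE_diff = √(0.03046² + 0.02889²) = 0.04198.
Using z* = 1.960 for 95%, ME = 1.960 × 0.04198 = 0.08228.
p̂₁ − p̂₂ = -0.1790; interval -0.1790 ± 0.08228 gives (-0.2613, -0.0967).

(-0.2613, -0.0967)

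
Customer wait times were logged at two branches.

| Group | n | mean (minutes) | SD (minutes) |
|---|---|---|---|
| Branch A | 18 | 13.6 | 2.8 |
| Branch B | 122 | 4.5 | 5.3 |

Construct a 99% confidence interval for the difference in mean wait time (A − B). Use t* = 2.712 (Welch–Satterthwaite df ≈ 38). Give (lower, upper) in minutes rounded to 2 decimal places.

Per-group SEs: s₁/√n₁ = 2.8/√18 = 0.6600, s₂/√n₂ = 5.3/√122 = 0.4798.
Unpooled SE of the difference: √(0.4356 + 0.23020804) = 0.8160.
Margin of error = t* · SE = 2.712 × 0.8160 = 2.2130.
x̄₁ − x̄₂ = 13.6 − 4.5 = 9.1000.
CI: 9.1000 ± 2.2130 = (6.89, 11.31).

(6.89, 11.31)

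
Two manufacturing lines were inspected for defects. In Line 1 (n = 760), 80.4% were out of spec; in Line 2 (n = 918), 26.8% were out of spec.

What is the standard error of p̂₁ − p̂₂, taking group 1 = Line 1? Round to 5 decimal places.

0.02052

SE₁ = √(p̂₁(1−p̂₁)/n₁) = √(0.8040·0.1960/760) = 0.01440; SE₂ = √(0.2680·0.7320/918) = 0.01462.
Independent samples: SE of the difference = √(SE₁² + SE₂²) = √(0.00020736 + 0.0002137444) = 0.02052.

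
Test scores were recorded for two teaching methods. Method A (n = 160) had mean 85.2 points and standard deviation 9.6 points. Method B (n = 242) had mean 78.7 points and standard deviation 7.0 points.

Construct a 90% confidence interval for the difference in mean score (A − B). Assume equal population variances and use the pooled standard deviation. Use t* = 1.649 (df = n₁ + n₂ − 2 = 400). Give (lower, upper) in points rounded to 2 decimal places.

Pooled variance s_p² = [159·9.6² + 241·7.0²] / (160+242−2) = 66.1561, so s_p = 8.1336.
SE_diff = s_p·√(1/n₁ + 1/n₂) = 8.1336·√(1/160 + 1/242) = 0.8288.
t* = 1.649; margin = 1.649 × 0.8288 = 1.3667.
Difference = 85.2 − 78.7 = 6.5000.
6.5000 ± 1.3667 → (5.13, 7.87).

(5.13, 7.87)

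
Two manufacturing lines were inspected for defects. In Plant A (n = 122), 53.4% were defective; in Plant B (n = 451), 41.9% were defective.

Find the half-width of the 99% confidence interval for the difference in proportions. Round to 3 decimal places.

The two standard errors are √(0.5340×0.4660/122) = 0.04516 and √(0.4190×0.5810/451) = 0.02323.
Because the samples are independent, SE_diff = √(0.04516² + 0.02323²) = 0.05078.
Using z* = 2.576 for 99%, ME = 2.576 × 0.05078 = 0.13081.

0.131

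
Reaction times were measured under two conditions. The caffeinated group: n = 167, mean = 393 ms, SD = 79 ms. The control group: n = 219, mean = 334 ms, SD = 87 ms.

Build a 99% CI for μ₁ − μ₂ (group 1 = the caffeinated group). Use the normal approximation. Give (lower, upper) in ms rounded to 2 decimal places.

SE₁ = s₁/√n₁ = 79/√167 = 6.1132; SE₂ = 87/√219 = 5.8789.
Independent samples, unequal variances: SE_diff = √(SE₁² + SE₂²) = √(37.37121424 + 34.56146521) = 8.4813.
z* = 2.576, so margin of error = 2.576 × 8.4813 = 21.8478.
Difference in means = 393 − 334 = 59.0000.
59.0000 ± 21.8478 → (37.15, 80.85).

(37.15, 80.85)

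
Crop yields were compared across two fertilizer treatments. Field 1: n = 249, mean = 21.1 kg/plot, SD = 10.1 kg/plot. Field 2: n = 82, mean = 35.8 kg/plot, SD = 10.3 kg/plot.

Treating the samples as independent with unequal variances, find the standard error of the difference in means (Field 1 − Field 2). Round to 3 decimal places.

Per-group SEs: s₁/√n₁ = 10.1/√249 = 0.6401, s₂/√n₂ = 10.3/√82 = 1.1374.
Unpooled SE of the difference: √(0.40972801 + 1.29367876) = 1.3051.

1.305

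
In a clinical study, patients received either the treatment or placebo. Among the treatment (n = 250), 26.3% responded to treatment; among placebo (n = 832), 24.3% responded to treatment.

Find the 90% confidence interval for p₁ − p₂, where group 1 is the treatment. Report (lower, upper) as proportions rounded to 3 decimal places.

(-0.032, 0.072)

Each SE is √(p̂(1−p̂)/n): √(0.2630·0.7370/250) = 0.02784 and √(0.2430·0.7570/832) = 0.01487.
SE(p̂₁ − p̂₂) = √(SE₁² + SE₂²) = √(0.0007750656 + 0.0002211169) = 0.03156, since the two samples are independent.
At 90% confidence z* = 1.645; margin = 1.645 × 0.03156 = 0.05192.
The difference is 0.2630 − 0.2430 = 0.0200, so the interval is 0.0200 ± 0.05192 = (-0.032, 0.072).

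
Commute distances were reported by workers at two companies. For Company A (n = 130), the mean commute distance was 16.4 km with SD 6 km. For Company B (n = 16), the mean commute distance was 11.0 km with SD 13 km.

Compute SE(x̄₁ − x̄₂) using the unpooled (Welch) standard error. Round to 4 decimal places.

3.2923

Standard errors of each mean: 6/√130 = 0.5262 and 13/√16 = 3.2500.
SE(x̄₁ − x̄₂) = √(0.5262² + 3.2500²) = 3.2923 for independent samples with unequal variances.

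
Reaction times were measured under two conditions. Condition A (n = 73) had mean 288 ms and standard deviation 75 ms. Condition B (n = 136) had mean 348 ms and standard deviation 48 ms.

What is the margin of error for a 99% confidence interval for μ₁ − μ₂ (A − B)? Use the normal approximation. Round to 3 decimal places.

Standard errors of each mean: 75/√73 = 8.7781 and 48/√136 = 4.1160.
SE(x̄₁ − x̄₂) = √(8.7781² + 4.1160²) = 9.6952 for independent samples with unequal variances.
With z* = 2.576, the margin is 2.576 × 9.6952 = 24.9748.

24.975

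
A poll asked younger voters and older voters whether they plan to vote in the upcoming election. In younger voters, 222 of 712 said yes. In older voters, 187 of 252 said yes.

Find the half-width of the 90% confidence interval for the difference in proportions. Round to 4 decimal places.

Sample proportions: 222/712 = 0.3118, 187/252 = 0.7421.
Each SE is √(p̂(1−p̂)/n): √(0.3118·0.6882/712) = 0.01736 and √(0.7421·0.2579/252) = 0.02756.
SE(p̂₁ − p̂₂) = √(SE₁² + SE₂²) = √(0.0003013696 + 0.0007595536) = 0.03257, since the two samples are independent.
At 90% confidence z* = 1.645; margin = 1.645 × 0.03257 = 0.05358.

0.0536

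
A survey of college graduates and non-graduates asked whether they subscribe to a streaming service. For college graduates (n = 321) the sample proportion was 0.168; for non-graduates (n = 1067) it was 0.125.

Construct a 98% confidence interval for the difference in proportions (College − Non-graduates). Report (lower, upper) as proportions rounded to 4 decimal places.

SE₁ = √(p̂₁(1−p̂₁)/n₁) = √(0.1680·0.8320/321) = 0.02087; SE₂ = √(0.1250·0.8750/1067) = 0.01012.
Independent samples: SE of the difference = √(SE₁² + SE₂²) = √(0.0004355569 + 0.0001024144) = 0.02319.
z* for 98% confidence is 2.326, so the margin of error is 2.326 × 0.02319 = 0.05394.
Point estimate p̂₁ − p̂₂ = 0.1680 − 0.1250 = 0.0430.
0.0430 ± 0.05394 → (-0.0109, 0.0969).

(-0.0109, 0.0969)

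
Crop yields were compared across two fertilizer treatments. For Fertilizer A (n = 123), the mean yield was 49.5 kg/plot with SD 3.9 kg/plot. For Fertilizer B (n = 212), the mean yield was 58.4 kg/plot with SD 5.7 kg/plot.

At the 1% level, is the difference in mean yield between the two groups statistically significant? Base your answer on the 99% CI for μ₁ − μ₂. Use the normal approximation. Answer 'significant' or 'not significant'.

significant

Per-group SEs: s₁/√n₁ = 3.9/√123 = 0.3517, s₂/√n₂ = 5.7/√212 = 0.3915.
Unpooled SE of the difference: √(0.12369289 + 0.15327225) = 0.5263.
Margin of error = z* · SE = 2.576 × 0.5263 = 1.3557.
x̄₁ − x̄₂ = 49.5 − 58.4 = -8.9000.
CI: -8.9000 ± 1.3557 = (-10.2557, -7.5443).
The interval (-10.2557, -7.5443) does not contain 0, so the difference is significant.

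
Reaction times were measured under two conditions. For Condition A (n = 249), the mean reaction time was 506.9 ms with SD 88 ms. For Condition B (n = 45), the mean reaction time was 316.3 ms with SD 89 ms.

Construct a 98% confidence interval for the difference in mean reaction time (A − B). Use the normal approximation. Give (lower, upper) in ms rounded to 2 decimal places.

(157.12, 224.08)

Standard errors of each mean: 88/√249 = 5.5768 and 89/√45 = 13.2673.
SE(x̄₁ − x̄₂) = √(5.5768² + 13.2673²) = 14.3917 for independent samples with unequal variances.
With z* = 2.326, the margin is 2.326 × 14.3917 = 33.4751.
x̄₁ − x̄₂ = 506.9 − 316.3 = 190.6000; the interval is 190.6000 ± 33.4751 = (157.12, 224.08).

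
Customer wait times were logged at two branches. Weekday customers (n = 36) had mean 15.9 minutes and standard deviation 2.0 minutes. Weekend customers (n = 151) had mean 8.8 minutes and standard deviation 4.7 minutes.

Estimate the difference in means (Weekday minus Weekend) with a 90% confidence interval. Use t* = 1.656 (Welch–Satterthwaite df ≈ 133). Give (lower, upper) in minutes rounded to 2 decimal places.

SE₁ = s₁/√n₁ = 2.0/√36 = 0.3333; SE₂ = 4.7/√151 = 0.3825.
Independent samples, unequal variances: SE_diff = √(SE₁² + SE₂²) = √(0.11108889 + 0.14630625) = 0.5073.
t* = 1.656, so margin of error = 1.656 × 0.5073 = 0.8401.
Difference in means = 15.9 − 8.8 = 7.1000.
7.1000 ± 0.8401 → (6.26, 7.94).

(6.26, 7.94)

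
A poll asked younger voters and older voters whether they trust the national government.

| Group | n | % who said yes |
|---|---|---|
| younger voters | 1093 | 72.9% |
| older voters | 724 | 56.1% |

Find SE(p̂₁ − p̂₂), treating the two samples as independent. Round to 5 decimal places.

SE₁ = √(p̂₁(1−p̂₁)/n₁) = √(0.7290·0.2710/1093) = 0.01344; SE₂ = √(0.5610·0.4390/724) = 0.01844.
Independent samples: SE of the difference = √(SE₁² + SE₂²) = √(0.0001806336 + 0.0003400336) = 0.02282.

0.02282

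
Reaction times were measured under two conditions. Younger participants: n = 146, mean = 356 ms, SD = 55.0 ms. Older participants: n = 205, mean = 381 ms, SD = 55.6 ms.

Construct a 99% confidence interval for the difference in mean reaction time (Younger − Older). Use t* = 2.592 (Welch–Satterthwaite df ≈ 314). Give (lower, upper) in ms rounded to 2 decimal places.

(-40.51, -9.49)

Standard errors of each mean: 55.0/√146 = 4.5518 and 55.6/√205 = 3.8833.
SE(x̄₁ − x̄₂) = √(4.5518² + 3.8833²) = 5.9832 for independent samples with unequal variances.
With t* = 2.592, the margin is 2.592 × 5.9832 = 15.5085.
x̄₁ − x̄₂ = 356 − 381 = -25.0000; the interval is -25.0000 ± 15.5085 = (-40.51, -9.49).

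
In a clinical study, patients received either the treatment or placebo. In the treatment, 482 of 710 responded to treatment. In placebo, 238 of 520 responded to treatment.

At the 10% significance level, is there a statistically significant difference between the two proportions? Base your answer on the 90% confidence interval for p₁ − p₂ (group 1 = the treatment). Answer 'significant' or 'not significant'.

Sample proportions: 482/710 = 0.6789, 238/520 = 0.4577.
Each SE is √(p̂(1−p̂)/n): √(0.6789·0.3211/710) = 0.01752 and √(0.4577·0.5423/520) = 0.02185.
SE(p̂₁ − p̂₂) = √(SE₁² + SE₂²) = √(0.0003069504 + 0.0004774225) = 0.02801, since the two samples are independent.
At 90% confidence z* = 1.645; margin = 1.645 × 0.02801 = 0.04608.
The difference is 0.6789 − 0.4577 = 0.2212, so the interval is 0.2212 ± 0.04608 = (0.17512, 0.26728).
The interval (0.17512, 0.26728) does not contain 0, so the difference is significant.

significant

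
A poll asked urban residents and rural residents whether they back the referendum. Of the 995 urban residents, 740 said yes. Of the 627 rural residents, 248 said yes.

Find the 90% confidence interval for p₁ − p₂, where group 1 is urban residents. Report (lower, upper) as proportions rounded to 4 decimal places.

p̂₁ = 740/995 = 0.7437 and p̂₂ = 248/627 = 0.3955.
SE₁ = √(p̂₁(1−p̂₁)/n₁) = √(0.7437·0.2563/995) = 0.01384; SE₂ = √(0.3955·0.6045/627) = 0.01953.
Independent samples: SE of the difference = √(SE₁² + SE₂²) = √(0.0001915456 + 0.0003814209) = 0.02394.
z* for 90% confidence is 1.645, so the margin of error is 1.645 × 0.02394 = 0.03938.
Point estimate p̂₁ − p̂₂ = 0.7437 − 0.3955 = 0.3482.
0.3482 ± 0.03938 → (0.3088, 0.3876).

(0.3088, 0.3876)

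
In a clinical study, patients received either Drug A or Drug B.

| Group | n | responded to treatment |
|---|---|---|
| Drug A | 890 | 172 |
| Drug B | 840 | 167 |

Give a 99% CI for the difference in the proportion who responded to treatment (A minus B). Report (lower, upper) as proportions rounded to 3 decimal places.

First, p̂₁ = 172/890 = 0.1933; p̂₂ = 167/840 = 0.1988.
The two standard errors are √(0.1933×0.8067/890) = 0.01324 and √(0.1988×0.8012/840) = 0.01377.
Because the samples are independent, SE_diff = √(0.01324² + 0.01377²) = 0.01910.
Using z* = 2.576 for 99%, ME = 2.576 × 0.01910 = 0.04920.
p̂₁ − p̂₂ = -0.0055; interval -0.0055 ± 0.04920 gives (-0.055, 0.044).

(-0.055, 0.044)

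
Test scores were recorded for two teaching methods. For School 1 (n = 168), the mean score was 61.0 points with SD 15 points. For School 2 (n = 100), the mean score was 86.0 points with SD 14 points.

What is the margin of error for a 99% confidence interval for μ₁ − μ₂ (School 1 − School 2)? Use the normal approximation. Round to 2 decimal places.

4.68

SE₁ = s₁/√n₁ = 15/√168 = 1.1573; SE₂ = 14/√100 = 1.4000.
Independent samples, unequal variances: SE_diff = √(SE₁² + SE₂²) = √(1.33934329 + 1.96) = 1.8164.
z* = 2.576, so margin of error = 2.576 × 1.8164 = 4.6790.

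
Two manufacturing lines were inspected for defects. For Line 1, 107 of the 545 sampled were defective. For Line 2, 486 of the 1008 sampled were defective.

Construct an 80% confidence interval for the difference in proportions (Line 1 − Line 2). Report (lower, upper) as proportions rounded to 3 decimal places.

(-0.316, -0.256)

p̂₁ = 107/545 = 0.1963 and p̂₂ = 486/1008 = 0.4821.
SE₁ = √(p̂₁(1−p̂₁)/n₁) = √(0.1963·0.8037/545) = 0.01701; SE₂ = √(0.4821·0.5179/1008) = 0.01574.
Independent samples: SE of the difference = √(SE₁² + SE₂²) = √(0.0002893401 + 0.0002477476) = 0.02318.
z* for 80% confidence is 1.282, so the margin of error is 1.282 × 0.02318 = 0.02972.
Point estimate p̂₁ − p̂₂ = 0.1963 − 0.4821 = -0.2858.
-0.2858 ± 0.02972 → (-0.316, -0.256).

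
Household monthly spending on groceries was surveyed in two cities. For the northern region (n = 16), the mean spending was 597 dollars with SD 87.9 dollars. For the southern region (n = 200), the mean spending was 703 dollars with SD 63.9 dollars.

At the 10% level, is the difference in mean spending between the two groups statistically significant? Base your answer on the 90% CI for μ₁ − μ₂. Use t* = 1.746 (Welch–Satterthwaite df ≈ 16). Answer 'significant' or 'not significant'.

Per-group SEs: s₁/√n₁ = 87.9/√16 = 21.9750, s₂/√n₂ = 63.9/√200 = 4.5184.
Unpooled SE of the difference: √(482.900625 + 20.41593856) = 22.4347.
Margin of error = t* · SE = 1.746 × 22.4347 = 39.1710.
x̄₁ − x̄₂ = 597 − 703 = -106.0000.
CI: -106.0000 ± 39.1710 = (-145.1710, -66.8290).
The interval (-145.1710, -66.8290) does not contain 0, so the difference is significant.

significant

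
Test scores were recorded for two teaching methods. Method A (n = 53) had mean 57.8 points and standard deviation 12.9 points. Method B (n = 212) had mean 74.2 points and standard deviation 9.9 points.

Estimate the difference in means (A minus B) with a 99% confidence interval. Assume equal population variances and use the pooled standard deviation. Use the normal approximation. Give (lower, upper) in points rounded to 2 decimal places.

Pooled variance s_p² = [52·12.9² + 211·9.9²] / (53+212−2) = 111.5340, so s_p = 10.5610.
SE_diff = s_p·√(1/n₁ + 1/n₂) = 10.5610·√(1/53 + 1/212) = 1.6219.
z* = 2.576; margin = 2.576 × 1.6219 = 4.1780.
Difference = 57.8 − 74.2 = -16.4000.
-16.4000 ± 4.1780 → (-20.58, -12.22).

(-20.58, -12.22)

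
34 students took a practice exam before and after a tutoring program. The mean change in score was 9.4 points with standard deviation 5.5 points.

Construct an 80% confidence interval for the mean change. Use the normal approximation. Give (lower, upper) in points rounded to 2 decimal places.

This is a matched-pairs design, so SE = s_d/√n = 5.5/√34 = 0.9432.
Margin = 1.282 × 0.9432 = 1.2092; the interval is 9.4 ± 1.2092 = (8.19, 10.61).

(8.19, 10.61)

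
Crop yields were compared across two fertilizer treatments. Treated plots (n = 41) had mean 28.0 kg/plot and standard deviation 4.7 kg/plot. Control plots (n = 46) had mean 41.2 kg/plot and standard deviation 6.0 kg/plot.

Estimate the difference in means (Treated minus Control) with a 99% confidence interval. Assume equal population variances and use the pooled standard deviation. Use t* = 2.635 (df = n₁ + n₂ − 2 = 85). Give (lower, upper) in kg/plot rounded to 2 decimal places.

(-16.27, -10.13)

Pooled variance s_p² = [40·4.7² + 45·6.0²] / (41+46−2) = 29.4541, so s_p = 5.4272.
SE_diff = s_p·√(1/n₁ + 1/n₂) = 5.4272·√(1/41 + 1/46) = 1.1656.
t* = 2.635; margin = 2.635 × 1.1656 = 3.0714.
Difference = 28.0 − 41.2 = -13.2000.
-13.2000 ± 3.0714 → (-16.27, -10.13).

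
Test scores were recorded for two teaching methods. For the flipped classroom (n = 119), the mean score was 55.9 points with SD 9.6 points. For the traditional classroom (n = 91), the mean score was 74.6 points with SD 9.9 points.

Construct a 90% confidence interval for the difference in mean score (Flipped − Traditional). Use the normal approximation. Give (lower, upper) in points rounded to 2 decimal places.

(-20.94, -16.46)

SE₁ = s₁/√n₁ = 9.6/√119 = 0.8800; SE₂ = 9.9/√91 = 1.0378.
Independent samples, unequal variances: SE_diff = √(SE₁² + SE₂²) = √(0.7744 + 1.07702884) = 1.3607.
z* = 1.645, so margin of error = 1.645 × 1.3607 = 2.2384.
Difference in means = 55.9 − 74.6 = -18.7000.
-18.7000 ± 2.2384 → (-20.94, -16.46).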